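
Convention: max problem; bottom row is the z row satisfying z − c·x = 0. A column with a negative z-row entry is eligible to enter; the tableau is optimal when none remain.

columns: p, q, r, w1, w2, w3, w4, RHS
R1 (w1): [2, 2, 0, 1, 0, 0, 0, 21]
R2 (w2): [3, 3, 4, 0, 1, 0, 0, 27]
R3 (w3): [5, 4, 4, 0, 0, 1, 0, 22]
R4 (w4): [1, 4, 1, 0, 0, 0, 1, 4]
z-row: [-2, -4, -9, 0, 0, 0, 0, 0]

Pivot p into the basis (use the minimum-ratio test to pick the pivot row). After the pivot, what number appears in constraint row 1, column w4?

-2

Ratio test on column p — row 1: 21/2 = 21/2; row 2: 27/3 = 9; row 3: 22/5 = 22/5; row 4: 4/1 = 4. Minimum is 4 at row 4 (w4 leaves); pivot element 1.
Divide row 4 by 1; eliminate column p from the other rows.
Row 1 update in column w4: 0 − 2·1 = -2.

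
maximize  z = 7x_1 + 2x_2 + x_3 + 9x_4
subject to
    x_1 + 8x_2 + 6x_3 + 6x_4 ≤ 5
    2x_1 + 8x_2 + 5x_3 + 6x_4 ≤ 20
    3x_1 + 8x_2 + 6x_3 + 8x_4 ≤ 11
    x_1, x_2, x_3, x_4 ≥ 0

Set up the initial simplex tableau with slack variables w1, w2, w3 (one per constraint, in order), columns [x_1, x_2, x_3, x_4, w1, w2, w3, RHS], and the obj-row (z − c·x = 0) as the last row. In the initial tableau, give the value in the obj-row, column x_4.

The obj-row carries the negated objective coefficients: the x_4 entry is -9.

-9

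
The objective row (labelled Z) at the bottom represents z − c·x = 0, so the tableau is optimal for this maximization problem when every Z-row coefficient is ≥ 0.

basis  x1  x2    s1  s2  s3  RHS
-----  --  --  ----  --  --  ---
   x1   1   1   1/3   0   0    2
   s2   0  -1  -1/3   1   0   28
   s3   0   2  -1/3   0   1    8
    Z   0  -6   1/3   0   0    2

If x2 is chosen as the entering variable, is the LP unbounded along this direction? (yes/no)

Column x2 has positive entries in row(s) 1, 3, so the ratio test bounds it — not unbounded.

no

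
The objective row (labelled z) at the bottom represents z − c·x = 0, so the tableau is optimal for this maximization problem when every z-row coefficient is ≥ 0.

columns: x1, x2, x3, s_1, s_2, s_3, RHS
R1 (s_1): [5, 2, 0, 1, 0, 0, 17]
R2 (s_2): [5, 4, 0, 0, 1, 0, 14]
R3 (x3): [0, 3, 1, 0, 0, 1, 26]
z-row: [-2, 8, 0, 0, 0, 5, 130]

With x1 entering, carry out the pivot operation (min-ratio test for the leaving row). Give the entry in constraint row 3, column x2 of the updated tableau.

3

Ratio test on column x1 — row 1: 17/5 = 17/5; row 2: 14/5 = 14/5; row 3: entry 0 ≤ 0. Minimum is 14/5 at row 2 (s_2 leaves); pivot element 5.
Divide row 2 by 5; eliminate column x1 from the other rows.
Row 3 update in column x2: 3 − 0·(4/5) = 3.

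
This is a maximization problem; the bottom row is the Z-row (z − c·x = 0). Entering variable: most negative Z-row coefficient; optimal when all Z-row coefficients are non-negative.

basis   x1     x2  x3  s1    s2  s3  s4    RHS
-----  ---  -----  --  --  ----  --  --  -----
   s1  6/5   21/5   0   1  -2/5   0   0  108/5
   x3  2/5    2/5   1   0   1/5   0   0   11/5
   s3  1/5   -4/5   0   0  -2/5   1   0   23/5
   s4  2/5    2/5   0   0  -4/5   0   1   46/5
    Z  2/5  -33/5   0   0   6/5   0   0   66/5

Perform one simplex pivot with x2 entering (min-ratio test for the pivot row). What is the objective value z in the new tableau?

330/7

Ratio test on column x2 — row 1: (108/5)/(21/5) = 36/7; row 2: (11/5)/(2/5) = 11/2; row 3: entry -4/5 ≤ 0; row 4: (46/5)/(2/5) = 23. Minimum is 36/7 at row 1 (s1 leaves); pivot element 21/5.
Pivot on row 1; the Z-row RHS becomes 66/5 − (-33/5)·(36/7) = 330/7.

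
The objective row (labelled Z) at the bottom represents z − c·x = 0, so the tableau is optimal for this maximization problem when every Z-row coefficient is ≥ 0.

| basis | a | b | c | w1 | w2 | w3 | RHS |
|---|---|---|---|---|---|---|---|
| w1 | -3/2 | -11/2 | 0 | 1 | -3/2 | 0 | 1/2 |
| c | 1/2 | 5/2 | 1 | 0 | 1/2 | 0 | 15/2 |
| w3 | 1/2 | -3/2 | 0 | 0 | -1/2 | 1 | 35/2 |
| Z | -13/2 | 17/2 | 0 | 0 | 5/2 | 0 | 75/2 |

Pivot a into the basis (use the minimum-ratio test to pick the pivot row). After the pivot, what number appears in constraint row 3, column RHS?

10

Ratio test on column a — row 1: entry -3/2 ≤ 0; row 2: (15/2)/(1/2) = 15; row 3: (35/2)/(1/2) = 35. Minimum is 15 at row 2 (c leaves); pivot element 1/2.
Divide row 2 by 1/2; eliminate column a from the other rows.
Row 3 update in column RHS: 35/2 − (1/2)·15 = 10.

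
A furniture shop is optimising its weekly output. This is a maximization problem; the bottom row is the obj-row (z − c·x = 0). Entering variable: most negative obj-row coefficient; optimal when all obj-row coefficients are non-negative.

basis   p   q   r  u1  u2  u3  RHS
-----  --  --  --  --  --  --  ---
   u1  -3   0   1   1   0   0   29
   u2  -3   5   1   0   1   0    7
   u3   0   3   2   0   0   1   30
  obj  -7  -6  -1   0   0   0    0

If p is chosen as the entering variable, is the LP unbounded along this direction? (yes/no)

yes

Every constraint-row entry in column p is ≤ 0, so increasing p is unbounded.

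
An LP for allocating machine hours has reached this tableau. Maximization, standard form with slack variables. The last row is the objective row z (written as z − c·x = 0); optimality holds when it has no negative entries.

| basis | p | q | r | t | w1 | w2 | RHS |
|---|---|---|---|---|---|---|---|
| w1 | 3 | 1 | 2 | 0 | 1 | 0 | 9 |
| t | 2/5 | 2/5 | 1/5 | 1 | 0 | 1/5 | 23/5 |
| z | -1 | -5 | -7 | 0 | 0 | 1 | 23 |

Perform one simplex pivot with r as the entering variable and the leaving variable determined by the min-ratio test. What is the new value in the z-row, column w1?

7/2

Ratio test on column r — row 1: 9/2 = 9/2; row 2: (23/5)/(1/5) = 23. Minimum is 9/2 at row 1 (w1 leaves); pivot element 2.
Divide row 1 by 2; eliminate column r from the other rows.
z-row update in column w1: 0 − (-7)·(1/2) = 7/2.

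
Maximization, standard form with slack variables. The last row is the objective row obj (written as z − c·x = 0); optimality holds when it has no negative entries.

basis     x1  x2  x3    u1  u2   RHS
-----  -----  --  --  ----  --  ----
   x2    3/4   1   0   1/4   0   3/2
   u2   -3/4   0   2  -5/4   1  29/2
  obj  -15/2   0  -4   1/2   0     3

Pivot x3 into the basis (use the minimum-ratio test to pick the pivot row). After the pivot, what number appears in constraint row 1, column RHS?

3/2

Ratio test on column x3 — row 1: entry 0 ≤ 0; row 2: (29/2)/2 = 29/4. Minimum is 29/4 at row 2 (u2 leaves); pivot element 2.
Divide row 2 by 2; eliminate column x3 from the other rows.
Row 1 update in column RHS: 3/2 − 0·(29/4) = 3/2.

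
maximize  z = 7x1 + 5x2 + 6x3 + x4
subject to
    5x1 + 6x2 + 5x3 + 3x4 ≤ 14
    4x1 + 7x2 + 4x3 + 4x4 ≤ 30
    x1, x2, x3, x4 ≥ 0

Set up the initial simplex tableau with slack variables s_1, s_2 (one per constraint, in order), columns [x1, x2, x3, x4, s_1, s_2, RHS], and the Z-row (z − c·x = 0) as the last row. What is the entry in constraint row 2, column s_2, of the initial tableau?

Slack s_2 belongs to constraint 2; its column is the unit vector e_2, so the entry in row 2 is 1.

1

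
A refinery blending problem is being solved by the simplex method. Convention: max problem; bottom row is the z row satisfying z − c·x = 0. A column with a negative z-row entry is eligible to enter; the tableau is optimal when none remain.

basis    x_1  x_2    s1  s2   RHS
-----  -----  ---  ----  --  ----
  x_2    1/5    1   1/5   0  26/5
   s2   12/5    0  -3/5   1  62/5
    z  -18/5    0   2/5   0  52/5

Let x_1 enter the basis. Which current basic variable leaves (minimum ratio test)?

Column x_1 entries and ratios — x_2: (26/5)/(1/5) = 26; s2: (62/5)/(12/5) = 31/6.
Smallest ratio is 31/6 in the row of s2, so s2 leaves.

s2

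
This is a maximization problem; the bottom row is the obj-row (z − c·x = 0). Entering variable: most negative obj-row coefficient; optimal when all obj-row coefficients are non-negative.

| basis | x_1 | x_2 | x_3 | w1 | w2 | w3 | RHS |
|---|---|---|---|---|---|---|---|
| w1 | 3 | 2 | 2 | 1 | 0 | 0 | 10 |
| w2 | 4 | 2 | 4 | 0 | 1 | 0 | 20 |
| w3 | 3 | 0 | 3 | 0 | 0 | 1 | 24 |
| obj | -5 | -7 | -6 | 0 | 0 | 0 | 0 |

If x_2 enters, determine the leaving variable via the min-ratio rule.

w1

Column x_2 entries and ratios — w1: 10/2 = 5; w2: 20/2 = 10; w3: 0 ≤ 0, skip.
Smallest ratio is 5 in the row of w1, so w1 leaves.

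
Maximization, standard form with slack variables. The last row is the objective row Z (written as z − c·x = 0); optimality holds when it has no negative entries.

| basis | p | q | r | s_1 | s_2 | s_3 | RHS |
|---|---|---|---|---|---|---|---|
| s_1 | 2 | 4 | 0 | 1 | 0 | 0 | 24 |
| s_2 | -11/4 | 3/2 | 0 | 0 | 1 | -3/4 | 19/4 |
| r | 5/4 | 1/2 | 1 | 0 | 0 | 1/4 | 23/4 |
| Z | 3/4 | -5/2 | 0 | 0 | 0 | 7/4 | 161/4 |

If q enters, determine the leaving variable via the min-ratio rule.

Column q entries and ratios — s_1: 24/4 = 6; s_2: (19/4)/(3/2) = 19/6; r: (23/4)/(1/2) = 23/2.
Smallest ratio is 19/6 in the row of s_2, so s_2 leaves.

s_2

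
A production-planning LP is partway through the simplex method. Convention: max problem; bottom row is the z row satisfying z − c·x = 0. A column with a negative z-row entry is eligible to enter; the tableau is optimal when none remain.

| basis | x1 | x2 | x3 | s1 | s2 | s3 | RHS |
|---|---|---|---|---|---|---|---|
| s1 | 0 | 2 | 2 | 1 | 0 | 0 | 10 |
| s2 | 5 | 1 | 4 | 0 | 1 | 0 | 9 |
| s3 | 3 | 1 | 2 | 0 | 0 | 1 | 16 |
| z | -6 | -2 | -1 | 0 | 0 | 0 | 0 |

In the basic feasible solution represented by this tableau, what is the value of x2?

0

x2 is not in the basis, so in the current basic feasible solution x2 = 0.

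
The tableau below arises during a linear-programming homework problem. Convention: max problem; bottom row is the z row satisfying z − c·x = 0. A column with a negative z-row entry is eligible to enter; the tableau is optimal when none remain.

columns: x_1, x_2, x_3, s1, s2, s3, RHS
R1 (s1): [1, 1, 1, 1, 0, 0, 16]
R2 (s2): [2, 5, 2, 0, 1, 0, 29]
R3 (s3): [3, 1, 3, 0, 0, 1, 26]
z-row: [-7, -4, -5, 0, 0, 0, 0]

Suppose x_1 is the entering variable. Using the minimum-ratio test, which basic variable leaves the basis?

Column x_1 entries and ratios — s1: 16/1 = 16; s2: 29/2 = 29/2; s3: 26/3 = 26/3.
Smallest ratio is 26/3 in the row of s3, so s3 leaves.

s3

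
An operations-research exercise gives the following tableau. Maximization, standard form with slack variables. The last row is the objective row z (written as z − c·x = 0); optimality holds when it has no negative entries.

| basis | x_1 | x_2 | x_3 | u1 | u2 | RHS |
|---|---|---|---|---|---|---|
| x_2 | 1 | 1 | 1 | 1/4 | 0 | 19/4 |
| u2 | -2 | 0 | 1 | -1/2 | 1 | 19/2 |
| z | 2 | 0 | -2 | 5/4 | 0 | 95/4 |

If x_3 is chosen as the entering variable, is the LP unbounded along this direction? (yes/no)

Column x_3 has positive entries in row(s) 1, 2, so the ratio test bounds it — not unbounded.

no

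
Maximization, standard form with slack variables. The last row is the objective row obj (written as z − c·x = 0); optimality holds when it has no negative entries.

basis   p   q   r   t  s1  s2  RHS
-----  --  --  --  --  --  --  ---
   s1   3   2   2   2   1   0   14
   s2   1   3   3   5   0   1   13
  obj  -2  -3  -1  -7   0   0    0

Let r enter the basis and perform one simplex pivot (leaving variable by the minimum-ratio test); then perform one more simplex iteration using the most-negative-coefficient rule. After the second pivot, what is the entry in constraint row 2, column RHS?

13/5

Ratio test on column r — row 1: 14/2 = 7; row 2: 13/3 = 13/3. Minimum is 13/3 at row 2 (s2 leaves); pivot element 3.
Divide row 2 by 3; eliminate column r from the other rows.
Second iteration: most negative obj-row entry is -16/3 in column t, so t enters.
Ratio test on column t — row 1: entry -4/3 ≤ 0; row 2: (13/3)/(5/3) = 13/5. Minimum is 13/5 at row 2 (r leaves); pivot element 5/3.
Divide row 2 by 5/3; eliminate column t from the other rows.
After both pivots, the entry at constraint row 2, column RHS is 13/5.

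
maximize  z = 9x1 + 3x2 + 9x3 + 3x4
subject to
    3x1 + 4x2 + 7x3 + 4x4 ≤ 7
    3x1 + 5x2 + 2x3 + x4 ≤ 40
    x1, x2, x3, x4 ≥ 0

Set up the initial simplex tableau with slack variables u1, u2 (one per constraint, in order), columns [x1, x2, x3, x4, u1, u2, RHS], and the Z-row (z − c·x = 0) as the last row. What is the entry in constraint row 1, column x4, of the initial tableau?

Constraint 1 has coefficient 4 on x4.

4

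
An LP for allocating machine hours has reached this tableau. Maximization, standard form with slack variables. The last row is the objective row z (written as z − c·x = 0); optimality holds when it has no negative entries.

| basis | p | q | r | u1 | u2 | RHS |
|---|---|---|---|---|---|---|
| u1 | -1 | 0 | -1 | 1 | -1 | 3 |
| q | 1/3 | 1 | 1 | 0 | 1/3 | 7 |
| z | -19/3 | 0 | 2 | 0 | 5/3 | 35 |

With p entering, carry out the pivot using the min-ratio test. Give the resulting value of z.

168

Ratio test on column p — row 1: entry -1 ≤ 0; row 2: 7/(1/3) = 21. Minimum is 21 at row 2 (q leaves); pivot element 1/3.
Pivot on row 2; the z-row RHS becomes 35 − (-19/3)·21 = 168.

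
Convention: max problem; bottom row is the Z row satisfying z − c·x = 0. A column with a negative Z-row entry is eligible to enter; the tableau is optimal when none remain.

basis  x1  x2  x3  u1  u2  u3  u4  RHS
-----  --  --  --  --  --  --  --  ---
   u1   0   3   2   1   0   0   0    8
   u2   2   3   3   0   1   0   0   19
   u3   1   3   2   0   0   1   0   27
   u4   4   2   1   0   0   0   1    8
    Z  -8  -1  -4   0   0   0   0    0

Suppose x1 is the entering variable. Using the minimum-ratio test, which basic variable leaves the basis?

Column x1 entries and ratios — u1: 0 ≤ 0, skip; u2: 19/2 = 19/2; u3: 27/1 = 27; u4: 8/4 = 2.
Smallest ratio is 2 in the row of u4, so u4 leaves.

u4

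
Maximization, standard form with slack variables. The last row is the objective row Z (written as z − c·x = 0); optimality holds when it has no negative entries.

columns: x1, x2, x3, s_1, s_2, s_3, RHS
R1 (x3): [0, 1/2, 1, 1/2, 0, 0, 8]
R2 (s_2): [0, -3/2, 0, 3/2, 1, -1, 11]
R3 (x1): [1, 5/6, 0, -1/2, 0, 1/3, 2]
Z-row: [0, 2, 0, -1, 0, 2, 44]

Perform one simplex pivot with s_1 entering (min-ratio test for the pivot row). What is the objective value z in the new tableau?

Ratio test on column s_1 — row 1: 8/(1/2) = 16; row 2: 11/(3/2) = 22/3; row 3: entry -1/2 ≤ 0. Minimum is 22/3 at row 2 (s_2 leaves); pivot element 3/2.
Pivot on row 2; the Z-row RHS becomes 44 − (-1)·(22/3) = 154/3.

154/3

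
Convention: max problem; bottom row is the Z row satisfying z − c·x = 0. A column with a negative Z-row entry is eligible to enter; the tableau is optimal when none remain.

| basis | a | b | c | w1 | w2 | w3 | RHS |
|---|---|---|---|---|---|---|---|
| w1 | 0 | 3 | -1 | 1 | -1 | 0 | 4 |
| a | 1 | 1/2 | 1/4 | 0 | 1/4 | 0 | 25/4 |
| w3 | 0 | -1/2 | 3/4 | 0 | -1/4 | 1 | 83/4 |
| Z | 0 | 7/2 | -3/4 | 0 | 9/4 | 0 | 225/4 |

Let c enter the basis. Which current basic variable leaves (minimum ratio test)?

Column c entries and ratios — w1: -1 ≤ 0, skip; a: (25/4)/(1/4) = 25; w3: (83/4)/(3/4) = 83/3.
Smallest ratio is 25 in the row of a, so a leaves.

a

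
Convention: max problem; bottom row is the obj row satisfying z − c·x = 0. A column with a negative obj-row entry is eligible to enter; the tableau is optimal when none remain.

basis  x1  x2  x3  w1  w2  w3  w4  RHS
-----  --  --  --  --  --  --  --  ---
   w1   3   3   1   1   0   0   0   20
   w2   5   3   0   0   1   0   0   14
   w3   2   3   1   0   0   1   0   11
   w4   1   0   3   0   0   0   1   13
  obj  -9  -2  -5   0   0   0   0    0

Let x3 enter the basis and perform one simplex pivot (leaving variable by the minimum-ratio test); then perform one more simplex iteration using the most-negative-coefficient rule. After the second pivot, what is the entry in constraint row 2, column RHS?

Ratio test on column x3 — row 1: 20/1 = 20; row 2: entry 0 ≤ 0; row 3: 11/1 = 11; row 4: 13/3 = 13/3. Minimum is 13/3 at row 4 (w4 leaves); pivot element 3.
Divide row 4 by 3; eliminate column x3 from the other rows.
Second iteration: most negative obj-row entry is -22/3 in column x1, so x1 enters.
Ratio test on column x1 — row 1: (47/3)/(8/3) = 47/8; row 2: 14/5 = 14/5; row 3: (20/3)/(5/3) = 4; row 4: (13/3)/(1/3) = 13. Minimum is 14/5 at row 2 (w2 leaves); pivot element 5.
Divide row 2 by 5; eliminate column x1 from the other rows.
After both pivots, the entry at constraint row 2, column RHS is 14/5.

14/5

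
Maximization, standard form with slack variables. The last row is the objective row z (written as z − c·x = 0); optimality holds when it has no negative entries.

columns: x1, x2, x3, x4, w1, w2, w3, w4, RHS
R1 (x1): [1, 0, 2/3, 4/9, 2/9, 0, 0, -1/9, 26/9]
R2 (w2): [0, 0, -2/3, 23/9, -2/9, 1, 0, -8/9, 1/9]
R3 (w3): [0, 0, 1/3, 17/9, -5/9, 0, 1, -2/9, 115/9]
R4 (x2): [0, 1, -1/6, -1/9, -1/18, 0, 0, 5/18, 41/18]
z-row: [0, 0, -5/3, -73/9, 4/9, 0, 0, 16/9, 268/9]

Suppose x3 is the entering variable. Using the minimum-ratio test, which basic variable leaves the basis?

x1

Column x3 entries and ratios — x1: (26/9)/(2/3) = 13/3; w2: -2/3 ≤ 0, skip; w3: (115/9)/(1/3) = 115/3; x2: -1/6 ≤ 0, skip.
Smallest ratio is 13/3 in the row of x1, so x1 leaves.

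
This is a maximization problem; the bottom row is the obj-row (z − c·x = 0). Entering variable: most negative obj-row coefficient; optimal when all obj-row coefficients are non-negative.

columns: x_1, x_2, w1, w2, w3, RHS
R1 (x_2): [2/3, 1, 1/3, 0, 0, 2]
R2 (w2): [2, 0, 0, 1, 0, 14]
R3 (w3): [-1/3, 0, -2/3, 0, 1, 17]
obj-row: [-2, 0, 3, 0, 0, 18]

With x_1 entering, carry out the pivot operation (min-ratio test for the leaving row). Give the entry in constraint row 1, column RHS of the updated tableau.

3

Ratio test on column x_1 — row 1: 2/(2/3) = 3; row 2: 14/2 = 7; row 3: entry -1/3 ≤ 0. Minimum is 3 at row 1 (x_2 leaves); pivot element 2/3.
Divide row 1 by 2/3; eliminate column x_1 from the other rows.
In the new row 1, the RHS entry is the old entry divided by the pivot: 2/(2/3) = 3.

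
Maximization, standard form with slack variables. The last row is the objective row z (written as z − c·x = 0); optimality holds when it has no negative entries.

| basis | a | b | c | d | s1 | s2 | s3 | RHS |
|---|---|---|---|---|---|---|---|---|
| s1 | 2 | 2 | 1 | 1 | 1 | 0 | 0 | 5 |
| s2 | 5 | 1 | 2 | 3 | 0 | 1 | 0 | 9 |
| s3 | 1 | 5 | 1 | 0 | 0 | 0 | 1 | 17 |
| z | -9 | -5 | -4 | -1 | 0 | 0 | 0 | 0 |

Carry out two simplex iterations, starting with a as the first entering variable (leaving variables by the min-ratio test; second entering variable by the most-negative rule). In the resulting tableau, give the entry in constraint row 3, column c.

Ratio test on column a — row 1: 5/2 = 5/2; row 2: 9/5 = 9/5; row 3: 17/1 = 17. Minimum is 9/5 at row 2 (s2 leaves); pivot element 5.
Divide row 2 by 5; eliminate column a from the other rows.
Second iteration: most negative z-row entry is -16/5 in column b, so b enters.
Ratio test on column b — row 1: (7/5)/(8/5) = 7/8; row 2: (9/5)/(1/5) = 9; row 3: (76/5)/(24/5) = 19/6. Minimum is 7/8 at row 1 (s1 leaves); pivot element 8/5.
Divide row 1 by 8/5; eliminate column b from the other rows.
After both pivots, the entry at constraint row 3, column c is 0.

0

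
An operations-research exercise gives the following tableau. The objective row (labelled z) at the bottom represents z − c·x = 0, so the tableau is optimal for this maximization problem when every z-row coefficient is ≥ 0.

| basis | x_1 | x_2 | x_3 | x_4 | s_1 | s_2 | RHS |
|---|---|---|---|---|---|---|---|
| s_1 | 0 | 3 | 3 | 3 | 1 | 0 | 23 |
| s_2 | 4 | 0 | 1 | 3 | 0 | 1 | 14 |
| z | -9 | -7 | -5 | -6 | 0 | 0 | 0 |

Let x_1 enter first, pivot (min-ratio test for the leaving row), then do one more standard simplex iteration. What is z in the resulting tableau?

Ratio test on column x_1 — row 1: entry 0 ≤ 0; row 2: 14/4 = 7/2. Minimum is 7/2 at row 2 (s_2 leaves); pivot element 4.
Pivot on row 2; the z-row RHS becomes 0 − (-9)·(7/2) = 63/2.
Next entering variable (most negative z-row entry -7): x_2.
Ratio test on column x_2 — row 1: 23/3 = 23/3; row 2: entry 0 ≤ 0. Minimum is 23/3 at row 1 (s_1 leaves); pivot element 3.
After the second pivot the z-row RHS is 63/2 − (-7)·(23/3) = 511/6.

511/6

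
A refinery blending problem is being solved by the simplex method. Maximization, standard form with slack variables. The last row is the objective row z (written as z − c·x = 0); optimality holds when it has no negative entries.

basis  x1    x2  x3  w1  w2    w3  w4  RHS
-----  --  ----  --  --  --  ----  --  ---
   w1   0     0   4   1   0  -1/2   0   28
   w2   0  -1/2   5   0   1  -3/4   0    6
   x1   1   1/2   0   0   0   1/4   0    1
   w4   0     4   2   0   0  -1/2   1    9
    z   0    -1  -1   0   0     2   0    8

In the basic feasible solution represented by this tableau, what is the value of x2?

x2 is not in the basis, so in the current basic feasible solution x2 = 0.

0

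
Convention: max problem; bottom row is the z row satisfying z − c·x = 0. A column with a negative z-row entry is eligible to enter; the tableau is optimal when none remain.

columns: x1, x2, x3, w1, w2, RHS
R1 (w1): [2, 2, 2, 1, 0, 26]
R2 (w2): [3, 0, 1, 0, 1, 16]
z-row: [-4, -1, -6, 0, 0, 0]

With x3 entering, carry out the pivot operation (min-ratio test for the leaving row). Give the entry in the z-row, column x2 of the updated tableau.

5

Ratio test on column x3 — row 1: 26/2 = 13; row 2: 16/1 = 16. Minimum is 13 at row 1 (w1 leaves); pivot element 2.
Divide row 1 by 2; eliminate column x3 from the other rows.
z-row update in column x2: -1 − (-6)·1 = 5.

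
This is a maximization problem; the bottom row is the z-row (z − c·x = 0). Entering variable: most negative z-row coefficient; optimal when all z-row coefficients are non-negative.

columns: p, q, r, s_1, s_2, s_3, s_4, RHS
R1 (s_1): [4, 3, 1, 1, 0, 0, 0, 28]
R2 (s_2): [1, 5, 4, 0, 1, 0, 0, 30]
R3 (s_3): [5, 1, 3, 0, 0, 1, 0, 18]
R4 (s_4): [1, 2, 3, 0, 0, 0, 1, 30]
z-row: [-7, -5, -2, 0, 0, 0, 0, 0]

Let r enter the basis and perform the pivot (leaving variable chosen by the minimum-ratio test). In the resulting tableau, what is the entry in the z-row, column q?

-13/3

Ratio test on column r — row 1: 28/1 = 28; row 2: 30/4 = 15/2; row 3: 18/3 = 6; row 4: 30/3 = 10. Minimum is 6 at row 3 (s_3 leaves); pivot element 3.
Divide row 3 by 3; eliminate column r from the other rows.
z-row update in column q: -5 − (-2)·(1/3) = -13/3.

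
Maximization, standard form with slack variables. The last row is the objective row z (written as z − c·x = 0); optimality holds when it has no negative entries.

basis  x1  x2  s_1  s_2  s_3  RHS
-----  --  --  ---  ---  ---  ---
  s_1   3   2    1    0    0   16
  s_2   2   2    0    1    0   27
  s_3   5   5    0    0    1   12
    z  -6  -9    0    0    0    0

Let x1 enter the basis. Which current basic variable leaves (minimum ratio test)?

Column x1 entries and ratios — s_1: 16/3 = 16/3; s_2: 27/2 = 27/2; s_3: 12/5 = 12/5.
Smallest ratio is 12/5 in the row of s_3, so s_3 leaves.

s_3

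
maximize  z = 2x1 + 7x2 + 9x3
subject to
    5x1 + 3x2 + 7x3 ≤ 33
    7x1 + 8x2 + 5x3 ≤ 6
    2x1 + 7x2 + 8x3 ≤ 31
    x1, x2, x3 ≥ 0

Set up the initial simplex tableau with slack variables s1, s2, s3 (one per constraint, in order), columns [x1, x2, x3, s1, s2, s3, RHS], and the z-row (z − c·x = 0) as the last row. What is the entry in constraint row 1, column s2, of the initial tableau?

0

Slack s2 belongs to constraint 2; its column is the unit vector e_2, so the entry in row 1 is 0.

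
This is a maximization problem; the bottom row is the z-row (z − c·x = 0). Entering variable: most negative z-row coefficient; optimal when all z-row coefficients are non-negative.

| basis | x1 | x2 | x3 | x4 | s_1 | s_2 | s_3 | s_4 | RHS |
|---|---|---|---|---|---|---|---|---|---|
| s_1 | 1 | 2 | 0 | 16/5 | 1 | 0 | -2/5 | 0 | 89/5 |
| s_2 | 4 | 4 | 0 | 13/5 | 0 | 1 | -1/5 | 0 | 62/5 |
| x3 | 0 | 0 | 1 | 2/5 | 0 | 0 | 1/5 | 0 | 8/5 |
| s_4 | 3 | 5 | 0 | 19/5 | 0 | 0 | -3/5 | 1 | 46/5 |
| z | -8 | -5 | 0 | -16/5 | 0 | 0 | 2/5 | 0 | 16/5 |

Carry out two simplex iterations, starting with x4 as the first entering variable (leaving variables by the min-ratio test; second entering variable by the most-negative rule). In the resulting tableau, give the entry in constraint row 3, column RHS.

8/5

Ratio test on column x4 — row 1: (89/5)/(16/5) = 89/16; row 2: (62/5)/(13/5) = 62/13; row 3: (8/5)/(2/5) = 4; row 4: (46/5)/(19/5) = 46/19. Minimum is 46/19 at row 4 (s_4 leaves); pivot element 19/5.
Divide row 4 by 19/5; eliminate column x4 from the other rows.
Second iteration: most negative z-row entry is -104/19 in column x1, so x1 enters.
Ratio test on column x1 — row 1: entry -29/19 ≤ 0; row 2: (116/19)/(37/19) = 116/37; row 3: entry -6/19 ≤ 0; row 4: (46/19)/(15/19) = 46/15. Minimum is 46/15 at row 4 (x4 leaves); pivot element 15/19.
Divide row 4 by 15/19; eliminate column x1 from the other rows.
After both pivots, the entry at constraint row 3, column RHS is 8/5.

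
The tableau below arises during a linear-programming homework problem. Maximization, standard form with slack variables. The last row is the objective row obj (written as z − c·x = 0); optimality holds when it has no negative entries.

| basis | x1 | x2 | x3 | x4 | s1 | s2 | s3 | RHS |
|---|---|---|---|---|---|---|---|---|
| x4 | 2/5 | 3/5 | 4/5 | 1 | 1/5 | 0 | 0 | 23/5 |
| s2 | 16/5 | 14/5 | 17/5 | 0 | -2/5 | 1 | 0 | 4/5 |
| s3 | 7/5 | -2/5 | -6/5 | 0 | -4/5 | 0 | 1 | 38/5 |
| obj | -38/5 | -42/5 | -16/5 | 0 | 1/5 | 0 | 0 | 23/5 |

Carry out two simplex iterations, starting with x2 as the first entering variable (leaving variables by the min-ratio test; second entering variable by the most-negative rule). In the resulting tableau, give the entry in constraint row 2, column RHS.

Ratio test on column x2 — row 1: (23/5)/(3/5) = 23/3; row 2: (4/5)/(14/5) = 2/7; row 3: entry -2/5 ≤ 0. Minimum is 2/7 at row 2 (s2 leaves); pivot element 14/5.
Divide row 2 by 14/5; eliminate column x2 from the other rows.
Second iteration: most negative obj-row entry is -1 in column s1, so s1 enters.
Ratio test on column s1 — row 1: (31/7)/(2/7) = 31/2; row 2: entry -1/7 ≤ 0; row 3: entry -6/7 ≤ 0. Minimum is 31/2 at row 1 (x4 leaves); pivot element 2/7.
Divide row 1 by 2/7; eliminate column s1 from the other rows.
After both pivots, the entry at constraint row 2, column RHS is 5/2.

5/2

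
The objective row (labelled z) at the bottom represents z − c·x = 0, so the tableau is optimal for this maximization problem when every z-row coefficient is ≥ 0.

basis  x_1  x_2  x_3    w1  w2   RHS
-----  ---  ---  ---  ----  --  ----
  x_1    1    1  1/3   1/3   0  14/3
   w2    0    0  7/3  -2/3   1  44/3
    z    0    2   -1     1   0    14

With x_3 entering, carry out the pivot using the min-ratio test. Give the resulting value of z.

142/7

Ratio test on column x_3 — row 1: (14/3)/(1/3) = 14; row 2: (44/3)/(7/3) = 44/7. Minimum is 44/7 at row 2 (w2 leaves); pivot element 7/3.
Pivot on row 2; the z-row RHS becomes 14 − (-1)·(44/7) = 142/7.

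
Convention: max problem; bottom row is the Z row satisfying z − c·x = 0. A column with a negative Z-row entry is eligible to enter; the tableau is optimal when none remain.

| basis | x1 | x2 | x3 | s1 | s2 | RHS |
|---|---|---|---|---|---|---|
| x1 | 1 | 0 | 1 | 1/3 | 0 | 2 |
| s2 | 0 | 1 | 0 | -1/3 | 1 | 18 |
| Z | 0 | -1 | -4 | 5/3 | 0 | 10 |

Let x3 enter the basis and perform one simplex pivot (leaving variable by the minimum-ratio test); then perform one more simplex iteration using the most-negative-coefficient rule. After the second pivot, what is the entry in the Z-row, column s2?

1

Ratio test on column x3 — row 1: 2/1 = 2; row 2: entry 0 ≤ 0. Minimum is 2 at row 1 (x1 leaves); pivot element 1.
Divide row 1 by 1; eliminate column x3 from the other rows.
Second iteration: most negative Z-row entry is -1 in column x2, so x2 enters.
Ratio test on column x2 — row 1: entry 0 ≤ 0; row 2: 18/1 = 18. Minimum is 18 at row 2 (s2 leaves); pivot element 1.
Divide row 2 by 1; eliminate column x2 from the other rows.
After both pivots, the entry at the Z-row, column s2 is 1.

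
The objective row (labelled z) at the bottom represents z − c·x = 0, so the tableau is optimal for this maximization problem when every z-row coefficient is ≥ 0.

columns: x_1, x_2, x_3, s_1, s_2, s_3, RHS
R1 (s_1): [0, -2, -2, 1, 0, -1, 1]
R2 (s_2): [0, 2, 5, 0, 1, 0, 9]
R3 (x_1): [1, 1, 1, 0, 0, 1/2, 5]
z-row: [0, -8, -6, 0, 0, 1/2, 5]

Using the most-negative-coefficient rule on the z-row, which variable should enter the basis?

Negative z-row entries: x_2: -8, x_3: -6.
The most negative is -8 in column x_2, so x_2 enters.

x_2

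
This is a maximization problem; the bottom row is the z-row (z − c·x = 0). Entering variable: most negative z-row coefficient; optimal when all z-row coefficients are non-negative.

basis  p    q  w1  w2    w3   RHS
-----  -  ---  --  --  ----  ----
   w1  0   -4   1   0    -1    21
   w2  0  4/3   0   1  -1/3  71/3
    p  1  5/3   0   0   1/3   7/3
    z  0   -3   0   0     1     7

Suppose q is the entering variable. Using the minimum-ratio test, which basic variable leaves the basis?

Column q entries and ratios — w1: -4 ≤ 0, skip; w2: (71/3)/(4/3) = 71/4; p: (7/3)/(5/3) = 7/5.
Smallest ratio is 7/5 in the row of p, so p leaves.

p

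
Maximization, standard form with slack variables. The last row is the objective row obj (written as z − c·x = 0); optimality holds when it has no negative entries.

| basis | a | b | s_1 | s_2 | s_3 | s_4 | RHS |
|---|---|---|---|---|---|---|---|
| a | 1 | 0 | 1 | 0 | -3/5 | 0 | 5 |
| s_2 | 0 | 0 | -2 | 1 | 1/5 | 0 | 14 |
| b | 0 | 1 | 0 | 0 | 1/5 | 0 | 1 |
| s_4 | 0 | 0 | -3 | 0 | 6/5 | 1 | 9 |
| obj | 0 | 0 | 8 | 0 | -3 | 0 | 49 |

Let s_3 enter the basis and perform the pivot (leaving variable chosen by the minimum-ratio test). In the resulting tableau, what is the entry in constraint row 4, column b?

-6

Ratio test on column s_3 — row 1: entry -3/5 ≤ 0; row 2: 14/(1/5) = 70; row 3: 1/(1/5) = 5; row 4: 9/(6/5) = 15/2. Minimum is 5 at row 3 (b leaves); pivot element 1/5.
Divide row 3 by 1/5; eliminate column s_3 from the other rows.
Row 4 update in column b: 0 − (6/5)·5 = -6.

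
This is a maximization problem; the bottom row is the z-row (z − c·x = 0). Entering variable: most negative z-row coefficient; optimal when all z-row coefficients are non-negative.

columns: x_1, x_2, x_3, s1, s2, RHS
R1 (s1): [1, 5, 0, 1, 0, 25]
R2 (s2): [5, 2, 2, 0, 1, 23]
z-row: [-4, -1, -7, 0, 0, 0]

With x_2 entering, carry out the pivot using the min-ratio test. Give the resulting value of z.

5

Ratio test on column x_2 — row 1: 25/5 = 5; row 2: 23/2 = 23/2. Minimum is 5 at row 1 (s1 leaves); pivot element 5.
Pivot on row 1; the z-row RHS becomes 0 − (-1)·5 = 5.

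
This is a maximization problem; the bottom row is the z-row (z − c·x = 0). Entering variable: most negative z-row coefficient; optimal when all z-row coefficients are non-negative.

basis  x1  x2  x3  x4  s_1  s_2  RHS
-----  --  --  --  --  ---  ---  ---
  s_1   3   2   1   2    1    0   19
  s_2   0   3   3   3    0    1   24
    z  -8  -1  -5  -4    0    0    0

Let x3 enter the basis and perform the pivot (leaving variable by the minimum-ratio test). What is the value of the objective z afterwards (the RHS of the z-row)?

40

Ratio test on column x3 — row 1: 19/1 = 19; row 2: 24/3 = 8. Minimum is 8 at row 2 (s_2 leaves); pivot element 3.
Pivot on row 2; the z-row RHS becomes 0 − (-5)·8 = 40.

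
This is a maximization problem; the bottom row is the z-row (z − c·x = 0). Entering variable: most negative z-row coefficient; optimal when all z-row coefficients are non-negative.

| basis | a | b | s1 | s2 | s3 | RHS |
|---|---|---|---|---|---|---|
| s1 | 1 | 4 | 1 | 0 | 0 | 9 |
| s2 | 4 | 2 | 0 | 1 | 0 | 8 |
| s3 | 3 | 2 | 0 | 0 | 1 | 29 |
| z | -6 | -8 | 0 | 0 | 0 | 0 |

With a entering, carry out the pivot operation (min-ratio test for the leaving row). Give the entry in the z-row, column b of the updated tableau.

-5

Ratio test on column a — row 1: 9/1 = 9; row 2: 8/4 = 2; row 3: 29/3 = 29/3. Minimum is 2 at row 2 (s2 leaves); pivot element 4.
Divide row 2 by 4; eliminate column a from the other rows.
z-row update in column b: -8 − (-6)·(1/2) = -5.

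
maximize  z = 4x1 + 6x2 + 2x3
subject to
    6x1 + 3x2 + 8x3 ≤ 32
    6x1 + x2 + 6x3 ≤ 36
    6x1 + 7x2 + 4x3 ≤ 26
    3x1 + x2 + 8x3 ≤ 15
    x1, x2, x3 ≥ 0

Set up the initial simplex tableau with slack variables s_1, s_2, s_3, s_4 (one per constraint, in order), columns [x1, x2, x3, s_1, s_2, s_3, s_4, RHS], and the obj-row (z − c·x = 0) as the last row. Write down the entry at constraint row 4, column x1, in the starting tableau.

3

Constraint 4 has coefficient 3 on x1.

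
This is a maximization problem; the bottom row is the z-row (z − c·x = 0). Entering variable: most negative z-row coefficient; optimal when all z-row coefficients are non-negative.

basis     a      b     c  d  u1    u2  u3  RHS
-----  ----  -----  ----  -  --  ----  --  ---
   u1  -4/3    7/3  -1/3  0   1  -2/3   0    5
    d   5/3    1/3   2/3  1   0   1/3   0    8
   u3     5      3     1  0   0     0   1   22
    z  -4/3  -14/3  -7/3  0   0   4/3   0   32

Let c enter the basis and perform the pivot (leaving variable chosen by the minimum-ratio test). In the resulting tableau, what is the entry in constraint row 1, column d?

Ratio test on column c — row 1: entry -1/3 ≤ 0; row 2: 8/(2/3) = 12; row 3: 22/1 = 22. Minimum is 12 at row 2 (d leaves); pivot element 2/3.
Divide row 2 by 2/3; eliminate column c from the other rows.
Row 1 update in column d: 0 − (-1/3)·(3/2) = 1/2.

1/2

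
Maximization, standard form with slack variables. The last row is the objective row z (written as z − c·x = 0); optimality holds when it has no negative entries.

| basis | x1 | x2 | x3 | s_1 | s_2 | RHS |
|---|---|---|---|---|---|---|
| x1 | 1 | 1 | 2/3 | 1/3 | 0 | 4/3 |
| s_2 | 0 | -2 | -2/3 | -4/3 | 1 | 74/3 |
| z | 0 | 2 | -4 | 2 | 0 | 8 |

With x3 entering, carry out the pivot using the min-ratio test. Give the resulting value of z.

Ratio test on column x3 — row 1: (4/3)/(2/3) = 2; row 2: entry -2/3 ≤ 0. Minimum is 2 at row 1 (x1 leaves); pivot element 2/3.
Pivot on row 1; the z-row RHS becomes 8 − (-4)·2 = 16.

16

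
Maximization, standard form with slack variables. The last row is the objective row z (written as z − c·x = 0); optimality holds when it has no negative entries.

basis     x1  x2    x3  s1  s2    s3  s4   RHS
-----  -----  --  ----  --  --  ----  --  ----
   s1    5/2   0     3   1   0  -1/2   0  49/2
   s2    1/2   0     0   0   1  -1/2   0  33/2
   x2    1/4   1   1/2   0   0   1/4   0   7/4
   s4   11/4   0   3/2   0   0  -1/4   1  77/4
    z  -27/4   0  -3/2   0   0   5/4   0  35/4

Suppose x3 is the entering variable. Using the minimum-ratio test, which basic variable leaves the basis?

x2

Column x3 entries and ratios — s1: (49/2)/3 = 49/6; s2: 0 ≤ 0, skip; x2: (7/4)/(1/2) = 7/2; s4: (77/4)/(3/2) = 77/6.
Smallest ratio is 7/2 in the row of x2, so x2 leaves.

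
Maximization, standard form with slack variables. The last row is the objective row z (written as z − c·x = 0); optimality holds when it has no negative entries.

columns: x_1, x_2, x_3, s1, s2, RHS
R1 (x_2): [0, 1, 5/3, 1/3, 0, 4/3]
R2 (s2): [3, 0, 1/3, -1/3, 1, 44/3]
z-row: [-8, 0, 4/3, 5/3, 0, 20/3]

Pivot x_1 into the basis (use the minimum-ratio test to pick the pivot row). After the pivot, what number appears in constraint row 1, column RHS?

Ratio test on column x_1 — row 1: entry 0 ≤ 0; row 2: (44/3)/3 = 44/9. Minimum is 44/9 at row 2 (s2 leaves); pivot element 3.
Divide row 2 by 3; eliminate column x_1 from the other rows.
Row 1 update in column RHS: 4/3 − 0·(44/9) = 4/3.

4/3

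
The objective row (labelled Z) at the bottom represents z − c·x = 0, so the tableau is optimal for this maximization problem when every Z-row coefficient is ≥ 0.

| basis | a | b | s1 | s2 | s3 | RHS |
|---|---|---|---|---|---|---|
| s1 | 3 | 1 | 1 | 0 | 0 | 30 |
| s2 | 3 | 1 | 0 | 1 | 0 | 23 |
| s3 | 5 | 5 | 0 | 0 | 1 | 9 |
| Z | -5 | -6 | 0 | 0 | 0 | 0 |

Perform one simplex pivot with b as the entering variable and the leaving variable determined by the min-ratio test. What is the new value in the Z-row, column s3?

6/5

Ratio test on column b — row 1: 30/1 = 30; row 2: 23/1 = 23; row 3: 9/5 = 9/5. Minimum is 9/5 at row 3 (s3 leaves); pivot element 5.
Divide row 3 by 5; eliminate column b from the other rows.
Z-row update in column s3: 0 − (-6)·(1/5) = 6/5.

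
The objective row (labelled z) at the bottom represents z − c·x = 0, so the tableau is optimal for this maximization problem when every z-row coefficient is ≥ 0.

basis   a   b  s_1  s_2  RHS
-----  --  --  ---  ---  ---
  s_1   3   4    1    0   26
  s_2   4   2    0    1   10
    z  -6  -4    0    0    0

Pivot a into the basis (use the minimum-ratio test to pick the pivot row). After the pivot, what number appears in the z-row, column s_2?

Ratio test on column a — row 1: 26/3 = 26/3; row 2: 10/4 = 5/2. Minimum is 5/2 at row 2 (s_2 leaves); pivot element 4.
Divide row 2 by 4; eliminate column a from the other rows.
z-row update in column s_2: 0 − (-6)·(1/4) = 3/2.

3/2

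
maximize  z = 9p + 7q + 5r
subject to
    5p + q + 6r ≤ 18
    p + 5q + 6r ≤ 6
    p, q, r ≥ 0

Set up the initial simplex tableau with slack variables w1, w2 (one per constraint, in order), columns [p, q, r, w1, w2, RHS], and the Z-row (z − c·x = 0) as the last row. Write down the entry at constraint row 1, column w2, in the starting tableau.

0

Slack w2 belongs to constraint 2; its column is the unit vector e_2, so the entry in row 1 is 0.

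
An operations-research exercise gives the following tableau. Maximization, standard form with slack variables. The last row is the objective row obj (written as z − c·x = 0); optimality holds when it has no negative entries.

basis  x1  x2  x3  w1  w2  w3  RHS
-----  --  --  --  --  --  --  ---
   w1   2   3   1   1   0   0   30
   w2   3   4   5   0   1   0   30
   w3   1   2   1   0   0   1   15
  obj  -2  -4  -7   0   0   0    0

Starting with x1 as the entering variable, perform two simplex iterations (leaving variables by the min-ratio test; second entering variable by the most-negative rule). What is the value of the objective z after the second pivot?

Ratio test on column x1 — row 1: 30/2 = 15; row 2: 30/3 = 10; row 3: 15/1 = 15. Minimum is 10 at row 2 (w2 leaves); pivot element 3.
Pivot on row 2; the obj-row RHS becomes 0 − (-2)·10 = 20.
Next entering variable (most negative obj-row entry -11/3): x3.
Ratio test on column x3 — row 1: entry -7/3 ≤ 0; row 2: 10/(5/3) = 6; row 3: entry -2/3 ≤ 0. Minimum is 6 at row 2 (x1 leaves); pivot element 5/3.
After the second pivot the obj-row RHS is 20 − (-11/3)·6 = 42.

42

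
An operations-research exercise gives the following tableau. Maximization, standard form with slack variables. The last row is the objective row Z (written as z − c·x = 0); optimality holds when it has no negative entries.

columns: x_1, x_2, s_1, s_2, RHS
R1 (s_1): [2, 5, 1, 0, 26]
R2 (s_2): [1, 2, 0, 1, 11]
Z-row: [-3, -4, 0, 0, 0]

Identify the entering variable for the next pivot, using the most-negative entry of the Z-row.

x_2

Negative Z-row entries: x_1: -3, x_2: -4.
The most negative is -4 in column x_2, so x_2 enters.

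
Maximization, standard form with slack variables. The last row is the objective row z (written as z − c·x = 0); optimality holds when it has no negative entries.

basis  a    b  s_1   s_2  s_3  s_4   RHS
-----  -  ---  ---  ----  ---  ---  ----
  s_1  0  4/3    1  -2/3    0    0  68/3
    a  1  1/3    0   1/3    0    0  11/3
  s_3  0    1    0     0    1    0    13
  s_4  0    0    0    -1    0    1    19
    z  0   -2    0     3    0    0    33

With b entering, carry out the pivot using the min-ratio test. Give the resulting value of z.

55

Ratio test on column b — row 1: (68/3)/(4/3) = 17; row 2: (11/3)/(1/3) = 11; row 3: 13/1 = 13; row 4: entry 0 ≤ 0. Minimum is 11 at row 2 (a leaves); pivot element 1/3.
Pivot on row 2; the z-row RHS becomes 33 − (-2)·11 = 55.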